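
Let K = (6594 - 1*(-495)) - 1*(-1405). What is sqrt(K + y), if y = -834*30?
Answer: I*sqrt(16526) ≈ 128.55*I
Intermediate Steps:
y = -25020
K = 8494 (K = (6594 + 495) + 1405 = 7089 + 1405 = 8494)
sqrt(K + y) = sqrt(8494 - 25020) = sqrt(-16526) = I*sqrt(16526)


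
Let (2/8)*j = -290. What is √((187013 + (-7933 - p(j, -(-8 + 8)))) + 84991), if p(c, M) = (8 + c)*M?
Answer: √264071 ≈ 513.88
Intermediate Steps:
j = -1160 (j = 4*(-290) = -1160)
p(c, M) = M*(8 + c)
√((187013 + (-7933 - p(j, -(-8 + 8)))) + 84991) = √((187013 + (-7933 - (-(-8 + 8))*(8 - 1160))) + 84991) = √((187013 + (-7933 - (-1*0)*(-1152))) + 84991) = √((187013 + (-7933 - 0*(-1152))) + 84991) = √((187013 + (-7933 - 1*0)) + 84991) = √((187013 + (-7933 + 0)) + 84991) = √((187013 - 7933) + 84991) = √(179080 + 84991) = √264071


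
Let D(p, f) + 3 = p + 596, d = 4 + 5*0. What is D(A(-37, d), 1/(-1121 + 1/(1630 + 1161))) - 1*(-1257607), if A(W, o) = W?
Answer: 1258163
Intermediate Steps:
d = 4 (d = 4 + 0 = 4)
D(p, f) = 593 + p (D(p, f) = -3 + (p + 596) = -3 + (596 + p) = 593 + p)
D(A(-37, d), 1/(-1121 + 1/(1630 + 1161))) - 1*(-1257607) = (593 - 37) - 1*(-1257607) = 556 + 1257607 = 1258163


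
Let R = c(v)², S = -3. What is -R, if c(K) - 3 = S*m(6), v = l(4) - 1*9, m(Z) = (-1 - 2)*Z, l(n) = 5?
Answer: -3249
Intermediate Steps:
m(Z) = -3*Z
v = -4 (v = 5 - 1*9 = 5 - 9 = -4)
c(K) = 57 (c(K) = 3 - (-9)*6 = 3 - 3*(-18) = 3 + 54 = 57)
R = 3249 (R = 57² = 3249)
-R = -1*3249 = -3249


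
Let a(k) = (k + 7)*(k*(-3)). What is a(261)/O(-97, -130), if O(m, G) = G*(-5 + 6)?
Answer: 104922/65 ≈ 1614.2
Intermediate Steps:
O(m, G) = G (O(m, G) = G*1 = G)
a(k) = -3*k*(7 + k) (a(k) = (7 + k)*(-3*k) = -3*k*(7 + k))
a(261)/O(-97, -130) = -3*261*(7 + 261)/(-130) = -3*261*268*(-1/130) = -209844*(-1/130) = 104922/65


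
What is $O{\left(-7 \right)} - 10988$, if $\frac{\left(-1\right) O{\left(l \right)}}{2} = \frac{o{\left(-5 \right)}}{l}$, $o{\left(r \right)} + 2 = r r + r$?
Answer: $- \frac{76880}{7} \approx -10983.0$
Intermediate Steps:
$o{\left(r \right)} = -2 + r + r^{2}$ ($o{\left(r \right)} = -2 + \left(r r + r\right) = -2 + \left(r^{2} + r\right) = -2 + \left(r + r^{2}\right) = -2 + r + r^{2}$)
$O{\left(l \right)} = - \frac{36}{l}$ ($O{\left(l \right)} = - 2 \frac{-2 - 5 + \left(-5\right)^{2}}{l} = - 2 \frac{-2 - 5 + 25}{l} = - 2 \frac{18}{l} = - \frac{36}{l}$)
$O{\left(-7 \right)} - 10988 = - \frac{36}{-7} - 10988 = \left(-36\right) \left(- \frac{1}{7}\right) - 10988 = \frac{36}{7} - 10988 = - \frac{76880}{7}$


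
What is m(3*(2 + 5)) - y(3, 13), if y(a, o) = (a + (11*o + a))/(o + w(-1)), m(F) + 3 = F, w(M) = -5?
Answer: -5/8 ≈ -0.62500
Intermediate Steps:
m(F) = -3 + F
y(a, o) = (2*a + 11*o)/(-5 + o) (y(a, o) = (a + (11*o + a))/(o - 5) = (a + (a + 11*o))/(-5 + o) = (2*a + 11*o)/(-5 + o))
m(3*(2 + 5)) - y(3, 13) = (-3 + 3*(2 + 5)) - (2*3 + 11*13)/(-5 + 13) = (-3 + 3*7) - (6 + 143)/8 = (-3 + 21) - 149/8 = 18 - 1*149/8 = 18 - 149/8 = -5/8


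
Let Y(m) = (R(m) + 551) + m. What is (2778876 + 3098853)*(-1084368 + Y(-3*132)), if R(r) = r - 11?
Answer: -6375102427980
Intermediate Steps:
R(r) = -11 + r
Y(m) = 540 + 2*m (Y(m) = ((-11 + m) + 551) + m = (540 + m) + m = 540 + 2*m)
(2778876 + 3098853)*(-1084368 + Y(-3*132)) = (2778876 + 3098853)*(-1084368 + (540 + 2*(-3*132))) = 5877729*(-1084368 + (540 + 2*(-396))) = 5877729*(-1084368 + (540 - 792)) = 5877729*(-1084368 - 252) = 5877729*(-1084620) = -6375102427980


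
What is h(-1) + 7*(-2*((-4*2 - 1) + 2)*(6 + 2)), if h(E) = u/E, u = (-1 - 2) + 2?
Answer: 785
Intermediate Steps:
u = -1 (u = -3 + 2 = -1)
h(E) = -1/E
h(-1) + 7*(-2*((-4*2 - 1) + 2)*(6 + 2)) = -1/(-1) + 7*(-2*((-4*2 - 1) + 2)*(6 + 2)) = -1*(-1) + 7*(-2*((-8 - 1) + 2)*8) = 1 + 7*(-2*(-9 + 2)*8) = 1 + 7*(-(-14)*8) = 1 + 7*(-2*(-56)) = 1 + 7*112 = 1 + 784 = 785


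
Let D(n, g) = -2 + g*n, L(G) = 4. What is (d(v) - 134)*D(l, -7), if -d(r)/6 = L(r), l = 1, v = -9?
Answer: 1422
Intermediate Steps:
d(r) = -24 (d(r) = -6*4 = -24)
(d(v) - 134)*D(l, -7) = (-24 - 134)*(-2 - 7*1) = -158*(-2 - 7) = -158*(-9) = 1422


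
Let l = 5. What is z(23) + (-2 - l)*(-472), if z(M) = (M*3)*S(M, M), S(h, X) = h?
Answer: 4891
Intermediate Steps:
z(M) = 3*M**2 (z(M) = (M*3)*M = (3*M)*M = 3*M**2)
z(23) + (-2 - l)*(-472) = 3*23**2 + (-2 - 1*5)*(-472) = 3*529 + (-2 - 5)*(-472) = 1587 - 7*(-472) = 1587 + 3304 = 4891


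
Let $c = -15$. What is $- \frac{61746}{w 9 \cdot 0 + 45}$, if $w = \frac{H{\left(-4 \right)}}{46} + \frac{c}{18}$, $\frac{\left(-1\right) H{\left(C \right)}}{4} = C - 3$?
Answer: $- \frac{20582}{15} \approx -1372.1$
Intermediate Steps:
$H{\left(C \right)} = 12 - 4 C$ ($H{\left(C \right)} = - 4 \left(C - 3\right) = - 4 \left(-3 + C\right) = 12 - 4 C$)
$w = - \frac{31}{138}$ ($w = \frac{12 - -16}{46} - \frac{15}{18} = \left(12 + 16\right) \frac{1}{46} - \frac{5}{6} = 28 \cdot \frac{1}{46} - \frac{5}{6} = \frac{14}{23} - \frac{5}{6} = - \frac{31}{138} \approx -0.22464$)
$- \frac{61746}{w 9 \cdot 0 + 45} = - \frac{61746}{- \frac{31 \cdot 9 \cdot 0}{138} + 45} = - \frac{61746}{\left(- \frac{31}{138}\right) 0 + 45} = - \frac{61746}{0 + 45} = - \frac{61746}{45} = \left(-61746\right) \frac{1}{45} = - \frac{20582}{15}$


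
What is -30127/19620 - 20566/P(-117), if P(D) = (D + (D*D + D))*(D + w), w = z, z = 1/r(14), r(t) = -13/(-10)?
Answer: -69202457/45456924 ≈ -1.5224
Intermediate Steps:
r(t) = 13/10 (r(t) = -13*(-1/10) = 13/10)
z = 10/13 (z = 1/(13/10) = 10/13 ≈ 0.76923)
w = 10/13 ≈ 0.76923
P(D) = (10/13 + D)*(D**2 + 2*D) (P(D) = (D + (D*D + D))*(D + 10/13) = (D + (D**2 + D))*(10/13 + D) = (D + (D + D**2))*(10/13 + D) = (D**2 + 2*D)*(10/13 + D) = (10/13 + D)*(D**2 + 2*D))
-30127/19620 - 20566/P(-117) = -30127/19620 - 20566*(-1/(9*(20 + 13*(-117)**2 + 36*(-117)))) = -30127*1/19620 - 20566*(-1/(9*(20 + 13*13689 - 4212))) = -30127/19620 - 20566*(-1/(9*(20 + 177957 - 4212))) = -30127/19620 - 20566/((1/13)*(-117)*173765) = -30127/19620 - 20566/(-1563885) = -30127/19620 - 20566*(-1/1563885) = -30127/19620 + 20566/1563885 = -69202457/45456924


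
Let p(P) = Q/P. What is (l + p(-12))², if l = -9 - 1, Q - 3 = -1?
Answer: 3721/36 ≈ 103.36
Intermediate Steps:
Q = 2 (Q = 3 - 1 = 2)
p(P) = 2/P
l = -10
(l + p(-12))² = (-10 + 2/(-12))² = (-10 + 2*(-1/12))² = (-10 - ⅙)² = (-61/6)² = 3721/36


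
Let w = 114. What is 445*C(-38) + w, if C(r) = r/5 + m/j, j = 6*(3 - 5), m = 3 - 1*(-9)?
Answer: -3713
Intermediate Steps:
m = 12 (m = 3 + 9 = 12)
j = -12 (j = 6*(-2) = -12)
C(r) = -1 + r/5 (C(r) = r/5 + 12/(-12) = r*(⅕) + 12*(-1/12) = r/5 - 1 = -1 + r/5)
445*C(-38) + w = 445*(-1 + (⅕)*(-38)) + 114 = 445*(-1 - 38/5) + 114 = 445*(-43/5) + 114 = -3827 + 114 = -3713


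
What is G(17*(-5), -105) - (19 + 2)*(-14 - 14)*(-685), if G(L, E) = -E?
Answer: -402675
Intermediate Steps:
G(17*(-5), -105) - (19 + 2)*(-14 - 14)*(-685) = -1*(-105) - (19 + 2)*(-14 - 14)*(-685) = 105 - 21*(-28)*(-685) = 105 - (-588)*(-685) = 105 - 1*402780 = 105 - 402780 = -402675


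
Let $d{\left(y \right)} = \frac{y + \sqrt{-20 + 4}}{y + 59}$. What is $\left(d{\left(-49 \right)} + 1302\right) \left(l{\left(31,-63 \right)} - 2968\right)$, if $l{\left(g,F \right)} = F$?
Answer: $- \frac{39315101}{10} - \frac{6062 i}{5} \approx -3.9315 \cdot 10^{6} - 1212.4 i$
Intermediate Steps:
$d{\left(y \right)} = \frac{y + 4 i}{59 + y}$ ($d{\left(y \right)} = \frac{y + \sqrt{-16}}{59 + y} = \frac{y + 4 i}{59 + y}$)
$\left(d{\left(-49 \right)} + 1302\right) \left(l{\left(31,-63 \right)} - 2968\right) = \left(\frac{-49 + 4 i}{59 - 49} + 1302\right) \left(-63 - 2968\right) = \left(\frac{-49 + 4 i}{10} + 1302\right) \left(-3031\right) = \left(\left(- \frac{49}{10} + \frac{2 i}{5}\right) + 1302\right) \left(-3031\right) = \left(\frac{12971}{10} + \frac{2 i}{5}\right) \left(-3031\right) = - \frac{39315101}{10} - \frac{6062 i}{5}$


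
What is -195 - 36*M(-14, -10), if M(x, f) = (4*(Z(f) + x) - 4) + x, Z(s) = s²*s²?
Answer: -1437531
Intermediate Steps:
Z(s) = s⁴
M(x, f) = -4 + 4*f⁴ + 5*x (M(x, f) = (4*(f⁴ + x) - 4) + x = (4*(x + f⁴) - 4) + x = ((4*x + 4*f⁴) - 4) + x = (-4 + 4*x + 4*f⁴) + x = -4 + 4*f⁴ + 5*x)
-195 - 36*M(-14, -10) = -195 - 36*(-4 + 4*(-10)⁴ + 5*(-14)) = -195 - 36*(-4 + 4*10000 - 70) = -195 - 36*(-4 + 40000 - 70) = -195 - 36*39926 = -195 - 1437336 = -1437531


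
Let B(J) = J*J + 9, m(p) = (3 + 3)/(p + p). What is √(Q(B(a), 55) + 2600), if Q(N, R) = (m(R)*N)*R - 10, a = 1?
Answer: 2*√655 ≈ 51.186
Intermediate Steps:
m(p) = 3/p (m(p) = 6/((2*p)) = 6*(1/(2*p)) = 3/p)
B(J) = 9 + J² (B(J) = J² + 9 = 9 + J²)
Q(N, R) = -10 + 3*N (Q(N, R) = ((3/R)*N)*R - 10 = (3*N/R)*R - 10 = 3*N - 10 = -10 + 3*N)
√(Q(B(a), 55) + 2600) = √((-10 + 3*(9 + 1²)) + 2600) = √((-10 + 3*(9 + 1)) + 2600) = √((-10 + 3*10) + 2600) = √((-10 + 30) + 2600) = √(20 + 2600) = √2620 = 2*√655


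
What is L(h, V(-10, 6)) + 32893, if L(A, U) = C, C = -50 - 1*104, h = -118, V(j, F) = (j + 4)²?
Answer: 32739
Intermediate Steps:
V(j, F) = (4 + j)²
C = -154 (C = -50 - 104 = -154)
L(A, U) = -154
L(h, V(-10, 6)) + 32893 = -154 + 32893 = 32739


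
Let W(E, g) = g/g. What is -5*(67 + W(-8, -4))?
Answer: -340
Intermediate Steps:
W(E, g) = 1
-5*(67 + W(-8, -4)) = -5*(67 + 1) = -5*68 = -340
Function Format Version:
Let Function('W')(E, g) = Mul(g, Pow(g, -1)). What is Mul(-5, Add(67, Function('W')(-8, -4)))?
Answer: -340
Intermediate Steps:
Function('W')(E, g) = 1
Mul(-5, Add(67, Function('W')(-8, -4))) = Mul(-5, Add(67, 1)) = Mul(-5, 68) = -340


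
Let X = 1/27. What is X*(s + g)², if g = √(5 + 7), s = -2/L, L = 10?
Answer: 301/675 - 4*√3/135 ≈ 0.39461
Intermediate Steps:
X = 1/27 ≈ 0.037037
s = -⅕ (s = -2/10 = -2*⅒ = -⅕ ≈ -0.20000)
g = 2*√3 (g = √12 = 2*√3 ≈ 3.4641)
X*(s + g)² = (-⅕ + 2*√3)²/27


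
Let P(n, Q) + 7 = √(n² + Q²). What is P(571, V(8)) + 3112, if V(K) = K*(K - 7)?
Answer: 3105 + √326105 ≈ 3676.1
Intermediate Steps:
V(K) = K*(-7 + K)
P(n, Q) = -7 + √(Q² + n²) (P(n, Q) = -7 + √(n² + Q²) = -7 + √(Q² + n²))
P(571, V(8)) + 3112 = (-7 + √((8*(-7 + 8))² + 571²)) + 3112 = (-7 + √((8*1)² + 326041)) + 3112 = (-7 + √(8² + 326041)) + 3112 = (-7 + √(64 + 326041)) + 3112 = (-7 + √326105) + 3112 = 3105 + √326105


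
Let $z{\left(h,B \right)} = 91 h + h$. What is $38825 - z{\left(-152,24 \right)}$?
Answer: $52809$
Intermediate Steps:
$z{\left(h,B \right)} = 92 h$
$38825 - z{\left(-152,24 \right)} = 38825 - 92 \left(-152\right) = 38825 - -13984 = 38825 + 13984 = 52809$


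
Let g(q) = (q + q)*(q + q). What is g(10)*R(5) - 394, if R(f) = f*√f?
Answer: -394 + 2000*√5 ≈ 4078.1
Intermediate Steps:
g(q) = 4*q² (g(q) = (2*q)*(2*q) = 4*q²)
R(f) = f^(3/2)
g(10)*R(5) - 394 = (4*10²)*5^(3/2) - 394 = (4*100)*(5*√5) - 394 = 400*(5*√5) - 394 = 2000*√5 - 394 = -394 + 2000*√5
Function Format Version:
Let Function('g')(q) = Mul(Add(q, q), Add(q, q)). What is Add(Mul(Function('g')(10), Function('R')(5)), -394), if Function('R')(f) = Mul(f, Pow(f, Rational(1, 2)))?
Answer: Add(-394, Mul(2000, Pow(5, Rational(1, 2)))) ≈ 4078.1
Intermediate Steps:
Function('g')(q) = Mul(4, Pow(q, 2)) (Function('g')(q) = Mul(Mul(2, q), Mul(2, q)) = Mul(4, Pow(q, 2)))
Function('R')(f) = Pow(f, Rational(3, 2))
Add(Mul(Function('g')(10), Function('R')(5)), -394) = Add(Mul(Mul(4, Pow(10, 2)), Pow(5, Rational(3, 2))), -394) = Add(Mul(Mul(4, 100), Mul(5, Pow(5, Rational(1, 2)))), -394) = Add(Mul(400, Mul(5, Pow(5, Rational(1, 2)))), -394) = Add(Mul(2000, Pow(5, Rational(1, 2))), -394) = Add(-394, Mul(2000, Pow(5, Rational(1, 2))))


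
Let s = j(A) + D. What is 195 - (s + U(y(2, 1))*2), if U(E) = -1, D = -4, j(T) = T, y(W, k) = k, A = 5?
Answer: 196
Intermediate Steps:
s = 1 (s = 5 - 4 = 1)
195 - (s + U(y(2, 1))*2) = 195 - (1 - 1*2) = 195 - (1 - 2) = 195 - 1*(-1) = 195 + 1 = 196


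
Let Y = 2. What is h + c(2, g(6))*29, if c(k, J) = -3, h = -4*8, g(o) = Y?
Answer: -119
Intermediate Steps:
g(o) = 2
h = -32
h + c(2, g(6))*29 = -32 - 3*29 = -32 - 87 = -119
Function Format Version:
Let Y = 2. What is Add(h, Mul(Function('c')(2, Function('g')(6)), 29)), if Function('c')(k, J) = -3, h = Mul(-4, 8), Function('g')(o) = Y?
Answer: -119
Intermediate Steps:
Function('g')(o) = 2
h = -32
Add(h, Mul(Function('c')(2, Function('g')(6)), 29)) = Add(-32, Mul(-3, 29)) = Add(-32, -87) = -119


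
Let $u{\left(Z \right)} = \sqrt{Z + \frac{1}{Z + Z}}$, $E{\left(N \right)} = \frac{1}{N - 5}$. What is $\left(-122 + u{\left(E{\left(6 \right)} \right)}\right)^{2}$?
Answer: $\frac{\left(244 - \sqrt{6}\right)^{2}}{4} \approx 14587.0$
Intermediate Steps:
$E{\left(N \right)} = \frac{1}{-5 + N}$
$u{\left(Z \right)} = \sqrt{Z + \frac{1}{2 Z}}$
$\left(-122 + u{\left(E{\left(6 \right)} \right)}\right)^{2} = \left(-122 + \frac{\sqrt{\frac{2}{\frac{1}{-5 + 6}} + \frac{4}{-5 + 6}}}{2}\right)^{2} = \left(-122 + \frac{\sqrt{\frac{2}{1^{-1}} + \frac{4}{1}}}{2}\right)^{2} = \left(-122 + \frac{\sqrt{\frac{2}{1} + 4 \cdot 1}}{2}\right)^{2} = \left(-122 + \frac{\sqrt{2 \cdot 1 + 4}}{2}\right)^{2} = \left(-122 + \frac{\sqrt{2 + 4}}{2}\right)^{2} = \left(-122 + \frac{\sqrt{6}}{2}\right)^{2}$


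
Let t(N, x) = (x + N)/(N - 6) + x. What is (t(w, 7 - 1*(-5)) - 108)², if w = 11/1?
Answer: 208849/25 ≈ 8354.0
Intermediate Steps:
w = 11 (w = 11*1 = 11)
t(N, x) = x + (N + x)/(-6 + N) (t(N, x) = (N + x)/(-6 + N) + x = x + (N + x)/(-6 + N))
(t(w, 7 - 1*(-5)) - 108)² = ((11 - 5*(7 - 1*(-5)) + 11*(7 - 1*(-5)))/(-6 + 11) - 108)² = ((11 - 5*(7 + 5) + 11*(7 + 5))/5 - 108)² = ((11 - 5*12 + 11*12)/5 - 108)² = ((11 - 60 + 132)/5 - 108)² = ((⅕)*83 - 108)² = (83/5 - 108)² = (-457/5)² = 208849/25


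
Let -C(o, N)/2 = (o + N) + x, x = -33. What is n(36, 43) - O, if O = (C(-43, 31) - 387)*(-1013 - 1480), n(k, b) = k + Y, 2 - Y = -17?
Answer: -740366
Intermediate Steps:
Y = 19 (Y = 2 - 1*(-17) = 2 + 17 = 19)
C(o, N) = 66 - 2*N - 2*o (C(o, N) = -2*((o + N) - 33) = -2*((N + o) - 33) = -2*(-33 + N + o) = 66 - 2*N - 2*o)
n(k, b) = 19 + k (n(k, b) = k + 19 = 19 + k)
O = 740421 (O = ((66 - 2*31 - 2*(-43)) - 387)*(-1013 - 1480) = ((66 - 62 + 86) - 387)*(-2493) = (90 - 387)*(-2493) = -297*(-2493) = 740421)
n(36, 43) - O = (19 + 36) - 1*740421 = 55 - 740421 = -740366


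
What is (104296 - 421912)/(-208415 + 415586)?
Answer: -105872/69057 ≈ -1.5331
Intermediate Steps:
(104296 - 421912)/(-208415 + 415586) = -317616/207171 = -317616*1/207171 = -105872/69057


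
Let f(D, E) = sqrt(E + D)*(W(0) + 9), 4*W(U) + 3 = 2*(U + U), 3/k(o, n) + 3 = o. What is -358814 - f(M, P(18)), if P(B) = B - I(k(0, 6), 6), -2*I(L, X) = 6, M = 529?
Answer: -358814 - 165*sqrt(22)/4 ≈ -3.5901e+5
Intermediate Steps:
k(o, n) = 3/(-3 + o)
I(L, X) = -3 (I(L, X) = -1/2*6 = -3)
W(U) = -3/4 + U (W(U) = -3/4 + (2*(U + U))/4 = -3/4 + (2*(2*U))/4 = -3/4 + (4*U)/4 = -3/4 + U)
P(B) = 3 + B (P(B) = B - 1*(-3) = B + 3 = 3 + B)
f(D, E) = 33*sqrt(D + E)/4 (f(D, E) = sqrt(E + D)*((-3/4 + 0) + 9) = sqrt(D + E)*(-3/4 + 9) = sqrt(D + E)*(33/4) = 33*sqrt(D + E)/4)
-358814 - f(M, P(18)) = -358814 - 33*sqrt(529 + (3 + 18))/4 = -358814 - 33*sqrt(529 + 21)/4 = -358814 - 33*sqrt(550)/4 = -358814 - 33*5*sqrt(22)/4 = -358814 - 165*sqrt(22)/4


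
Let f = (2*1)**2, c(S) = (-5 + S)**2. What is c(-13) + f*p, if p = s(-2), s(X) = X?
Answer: 316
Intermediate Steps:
p = -2
f = 4 (f = 2**2 = 4)
c(-13) + f*p = (-5 - 13)**2 + 4*(-2) = (-18)**2 - 8 = 324 - 8 = 316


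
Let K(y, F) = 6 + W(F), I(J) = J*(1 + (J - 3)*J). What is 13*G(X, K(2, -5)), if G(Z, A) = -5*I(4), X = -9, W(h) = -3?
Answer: -1300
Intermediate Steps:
I(J) = J*(1 + J*(-3 + J)) (I(J) = J*(1 + (-3 + J)*J) = J*(1 + J*(-3 + J)))
K(y, F) = 3 (K(y, F) = 6 - 3 = 3)
G(Z, A) = -100 (G(Z, A) = -20*(1 + 4² - 3*4) = -20*(1 + 16 - 12) = -20*5 = -5*20 = -100)
13*G(X, K(2, -5)) = 13*(-100) = -1300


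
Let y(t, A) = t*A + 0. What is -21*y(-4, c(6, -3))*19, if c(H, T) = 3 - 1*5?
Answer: -3192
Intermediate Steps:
c(H, T) = -2 (c(H, T) = 3 - 5 = -2)
y(t, A) = A*t (y(t, A) = A*t + 0 = A*t)
-21*y(-4, c(6, -3))*19 = -(-42)*(-4)*19 = -21*8*19 = -168*19 = -3192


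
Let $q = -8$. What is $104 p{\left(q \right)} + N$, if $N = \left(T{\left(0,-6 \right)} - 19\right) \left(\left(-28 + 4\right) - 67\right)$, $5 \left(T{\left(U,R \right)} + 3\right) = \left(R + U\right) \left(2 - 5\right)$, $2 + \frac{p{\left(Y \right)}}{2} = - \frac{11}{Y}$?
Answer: $\frac{7722}{5} \approx 1544.4$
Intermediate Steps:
$p{\left(Y \right)} = -4 - \frac{22}{Y}$ ($p{\left(Y \right)} = -4 + 2 \left(- \frac{11}{Y}\right) = -4 - \frac{22}{Y}$)
$T{\left(U,R \right)} = -3 - \frac{3 R}{5} - \frac{3 U}{5}$ ($T{\left(U,R \right)} = -3 + \frac{\left(R + U\right) \left(2 - 5\right)}{5} = -3 + \frac{\left(R + U\right) \left(-3\right)}{5} = -3 + \frac{- 3 R - 3 U}{5} = -3 - \left(\frac{3 R}{5} + \frac{3 U}{5}\right) = -3 - \frac{3 R}{5} - \frac{3 U}{5}$)
$N = \frac{8372}{5}$ ($N = \left(\left(-3 - - \frac{18}{5} - 0\right) - 19\right) \left(\left(-28 + 4\right) - 67\right) = \left(\left(-3 + \frac{18}{5} + 0\right) - 19\right) \left(-24 - 67\right) = \left(\frac{3}{5} - 19\right) \left(-91\right) = \left(- \frac{92}{5}\right) \left(-91\right) = \frac{8372}{5} \approx 1674.4$)
$104 p{\left(q \right)} + N = 104 \left(-4 - \frac{22}{-8}\right) + \frac{8372}{5} = 104 \left(-4 - - \frac{11}{4}\right) + \frac{8372}{5} = 104 \left(-4 + \frac{11}{4}\right) + \frac{8372}{5} = 104 \left(- \frac{5}{4}\right) + \frac{8372}{5} = -130 + \frac{8372}{5} = \frac{7722}{5}$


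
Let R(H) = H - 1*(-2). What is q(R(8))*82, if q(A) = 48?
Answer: 3936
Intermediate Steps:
R(H) = 2 + H (R(H) = H + 2 = 2 + H)
q(R(8))*82 = 48*82 = 3936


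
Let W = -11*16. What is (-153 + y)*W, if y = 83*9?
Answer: -104544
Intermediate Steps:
y = 747
W = -176
(-153 + y)*W = (-153 + 747)*(-176) = 594*(-176) = -104544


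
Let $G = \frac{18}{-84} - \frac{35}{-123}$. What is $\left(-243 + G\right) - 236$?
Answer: $- \frac{824717}{1722} \approx -478.93$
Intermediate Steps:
$G = \frac{121}{1722}$ ($G = 18 \left(- \frac{1}{84}\right) - - \frac{35}{123} = - \frac{3}{14} + \frac{35}{123} = \frac{121}{1722} \approx 0.070267$)
$\left(-243 + G\right) - 236 = \left(-243 + \frac{121}{1722}\right) - 236 = - \frac{418325}{1722} - 236 = - \frac{824717}{1722}$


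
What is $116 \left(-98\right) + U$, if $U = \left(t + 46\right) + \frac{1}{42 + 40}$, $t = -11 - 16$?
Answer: $- \frac{930617}{82} \approx -11349.0$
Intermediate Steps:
$t = -27$ ($t = -11 - 16 = -27$)
$U = \frac{1559}{82}$ ($U = \left(-27 + 46\right) + \frac{1}{42 + 40} = 19 + \frac{1}{82} = \frac{1559}{82} \approx 19.012$)
$116 \left(-98\right) + U = 116 \left(-98\right) + \frac{1559}{82} = -11368 + \frac{1559}{82} = - \frac{930617}{82}$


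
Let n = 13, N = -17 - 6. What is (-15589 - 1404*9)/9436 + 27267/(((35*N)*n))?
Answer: -78952291/14106820 ≈ -5.5967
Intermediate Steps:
N = -23
(-15589 - 1404*9)/9436 + 27267/(((35*N)*n)) = (-15589 - 1404*9)/9436 + 27267/(((35*(-23))*13)) = (-15589 - 1*12636)*(1/9436) + 27267/((-805*13)) = (-15589 - 12636)*(1/9436) + 27267/(-10465) = -28225*1/9436 + 27267*(-1/10465) = -28225/9436 - 27267/10465 = -78952291/14106820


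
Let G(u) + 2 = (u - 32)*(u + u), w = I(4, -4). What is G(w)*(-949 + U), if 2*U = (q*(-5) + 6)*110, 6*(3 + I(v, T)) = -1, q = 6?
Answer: -9014737/18 ≈ -5.0082e+5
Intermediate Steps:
I(v, T) = -19/6 (I(v, T) = -3 + (1/6)*(-1) = -3 - 1/6 = -19/6)
w = -19/6 ≈ -3.1667
U = -1320 (U = ((6*(-5) + 6)*110)/2 = ((-30 + 6)*110)/2 = (-24*110)/2 = (1/2)*(-2640) = -1320)
G(u) = -2 + 2*u*(-32 + u) (G(u) = -2 + (u - 32)*(u + u) = -2 + (-32 + u)*(2*u) = -2 + 2*u*(-32 + u))
G(w)*(-949 + U) = (-2 - 64*(-19/6) + 2*(-19/6)**2)*(-949 - 1320) = (-2 + 608/3 + 2*(361/36))*(-2269) = (-2 + 608/3 + 361/18)*(-2269) = (3973/18)*(-2269) = -9014737/18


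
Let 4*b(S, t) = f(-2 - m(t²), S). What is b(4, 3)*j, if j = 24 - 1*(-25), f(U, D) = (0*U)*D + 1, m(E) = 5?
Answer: 49/4 ≈ 12.250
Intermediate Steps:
f(U, D) = 1 (f(U, D) = 0*D + 1 = 0 + 1 = 1)
j = 49 (j = 24 + 25 = 49)
b(S, t) = ¼ (b(S, t) = (¼)*1 = ¼)
b(4, 3)*j = (¼)*49 = 49/4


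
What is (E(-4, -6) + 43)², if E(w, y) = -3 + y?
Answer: 1156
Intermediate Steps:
(E(-4, -6) + 43)² = ((-3 - 6) + 43)² = (-9 + 43)² = 34² = 1156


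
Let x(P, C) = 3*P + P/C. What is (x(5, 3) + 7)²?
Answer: 5041/9 ≈ 560.11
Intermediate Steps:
(x(5, 3) + 7)² = ((3*5 + 5/3) + 7)² = ((15 + 5*(⅓)) + 7)² = ((15 + 5/3) + 7)² = (50/3 + 7)² = (71/3)² = 5041/9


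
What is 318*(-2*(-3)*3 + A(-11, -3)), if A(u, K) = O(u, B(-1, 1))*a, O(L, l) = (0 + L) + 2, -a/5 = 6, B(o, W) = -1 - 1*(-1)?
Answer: 91584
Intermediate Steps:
B(o, W) = 0 (B(o, W) = -1 + 1 = 0)
a = -30 (a = -5*6 = -30)
O(L, l) = 2 + L (O(L, l) = L + 2 = 2 + L)
A(u, K) = -60 - 30*u (A(u, K) = (2 + u)*(-30) = -60 - 30*u)
318*(-2*(-3)*3 + A(-11, -3)) = 318*(-2*(-3)*3 + (-60 - 30*(-11))) = 318*(6*3 + (-60 + 330)) = 318*(18 + 270) = 318*288 = 91584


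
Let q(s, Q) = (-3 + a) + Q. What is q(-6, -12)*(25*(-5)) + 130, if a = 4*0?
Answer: 2005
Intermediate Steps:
a = 0
q(s, Q) = -3 + Q (q(s, Q) = (-3 + 0) + Q = -3 + Q)
q(-6, -12)*(25*(-5)) + 130 = (-3 - 12)*(25*(-5)) + 130 = -15*(-125) + 130 = 1875 + 130 = 2005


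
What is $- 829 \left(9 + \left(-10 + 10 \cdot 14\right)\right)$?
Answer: $-115231$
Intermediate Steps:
$- 829 \left(9 + \left(-10 + 10 \cdot 14\right)\right) = - 829 \left(9 + \left(-10 + 140\right)\right) = - 829 \left(9 + 130\right) = \left(-829\right) 139 = -115231$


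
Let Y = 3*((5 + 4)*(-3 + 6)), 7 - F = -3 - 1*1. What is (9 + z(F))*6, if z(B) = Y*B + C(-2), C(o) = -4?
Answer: 5376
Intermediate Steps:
F = 11 (F = 7 - (-3 - 1*1) = 7 - (-3 - 1) = 7 - 1*(-4) = 7 + 4 = 11)
Y = 81 (Y = 3*(9*3) = 3*27 = 81)
z(B) = -4 + 81*B (z(B) = 81*B - 4 = -4 + 81*B)
(9 + z(F))*6 = (9 + (-4 + 81*11))*6 = (9 + (-4 + 891))*6 = (9 + 887)*6 = 896*6 = 5376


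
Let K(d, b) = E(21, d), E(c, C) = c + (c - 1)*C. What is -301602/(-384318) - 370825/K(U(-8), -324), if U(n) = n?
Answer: 23759440838/8903367 ≈ 2668.6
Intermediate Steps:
E(c, C) = c + C*(-1 + c) (E(c, C) = c + (-1 + c)*C = c + C*(-1 + c))
K(d, b) = 21 + 20*d (K(d, b) = 21 - d + d*21 = 21 - d + 21*d = 21 + 20*d)
-301602/(-384318) - 370825/K(U(-8), -324) = -301602/(-384318) - 370825/(21 + 20*(-8)) = -301602*(-1/384318) - 370825/(21 - 160) = 50267/64053 - 370825/(-139) = 50267/64053 - 370825*(-1/139) = 50267/64053 + 370825/139 = 23759440838/8903367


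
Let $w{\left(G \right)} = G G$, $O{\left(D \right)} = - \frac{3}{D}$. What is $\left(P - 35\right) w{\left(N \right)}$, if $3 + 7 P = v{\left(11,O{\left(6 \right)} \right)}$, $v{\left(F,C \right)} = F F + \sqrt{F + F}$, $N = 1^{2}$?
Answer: $- \frac{127}{7} + \frac{\sqrt{22}}{7} \approx -17.473$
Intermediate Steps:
$N = 1$
$v{\left(F,C \right)} = F^{2} + \sqrt{2} \sqrt{F}$ ($v{\left(F,C \right)} = F^{2} + \sqrt{2 F} = F^{2} + \sqrt{2} \sqrt{F}$)
$w{\left(G \right)} = G^{2}$
$P = \frac{118}{7} + \frac{\sqrt{22}}{7}$ ($P = - \frac{3}{7} + \frac{11^{2} + \sqrt{2} \sqrt{11}}{7} = - \frac{3}{7} + \frac{121 + \sqrt{22}}{7} = - \frac{3}{7} + \left(\frac{121}{7} + \frac{\sqrt{22}}{7}\right) = \frac{118}{7} + \frac{\sqrt{22}}{7} \approx 17.527$)
$\left(P - 35\right) w{\left(N \right)} = \left(\left(\frac{118}{7} + \frac{\sqrt{22}}{7}\right) - 35\right) 1^{2} = \left(- \frac{127}{7} + \frac{\sqrt{22}}{7}\right) 1 = - \frac{127}{7} + \frac{\sqrt{22}}{7}$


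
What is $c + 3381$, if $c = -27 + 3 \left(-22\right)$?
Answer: $3288$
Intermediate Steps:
$c = -93$ ($c = -27 - 66 = -93$)
$c + 3381 = -93 + 3381 = 3288$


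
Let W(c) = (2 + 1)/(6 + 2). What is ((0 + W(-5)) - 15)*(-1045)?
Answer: 122265/8 ≈ 15283.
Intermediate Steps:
W(c) = 3/8
((0 + W(-5)) - 15)*(-1045) = ((0 + 3/8) - 15)*(-1045) = (3/8 - 15)*(-1045) = -117/8*(-1045) = 122265/8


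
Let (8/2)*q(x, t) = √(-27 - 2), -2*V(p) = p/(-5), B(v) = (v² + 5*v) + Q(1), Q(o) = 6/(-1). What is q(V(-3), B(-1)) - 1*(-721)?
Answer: 721 + I*√29/4 ≈ 721.0 + 1.3463*I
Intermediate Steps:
Q(o) = -6 (Q(o) = 6*(-1) = -6)
B(v) = -6 + v² + 5*v (B(v) = (v² + 5*v) - 6 = -6 + v² + 5*v)
V(p) = p/10 (V(p) = -p/(2*(-5)) = -p*(-1)/(2*5) = -(-1)*p/10 = p/10)
q(x, t) = I*√29/4 (q(x, t) = √(-27 - 2)/4 = √(-29)/4 = (I*√29)/4 = I*√29/4)
q(V(-3), B(-1)) - 1*(-721) = I*√29/4 - 1*(-721) = I*√29/4 + 721 = 721 + I*√29/4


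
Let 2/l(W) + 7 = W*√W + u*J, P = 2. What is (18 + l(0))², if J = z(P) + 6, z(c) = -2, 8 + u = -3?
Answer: 839056/2601 ≈ 322.59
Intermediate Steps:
u = -11 (u = -8 - 3 = -11)
J = 4 (J = -2 + 6 = 4)
l(W) = 2/(-51 + W^(3/2)) (l(W) = 2/(-7 + (W*√W - 11*4)) = 2/(-7 + (W^(3/2) - 44)) = 2/(-7 + (-44 + W^(3/2))) = 2/(-51 + W^(3/2)))
(18 + l(0))² = (18 + 2/(-51 + 0^(3/2)))² = (18 + 2/(-51 + 0))² = (18 + 2/(-51))² = (18 + 2*(-1/51))² = (18 - 2/51)² = (916/51)² = 839056/2601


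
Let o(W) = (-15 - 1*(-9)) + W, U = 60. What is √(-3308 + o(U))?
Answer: I*√3254 ≈ 57.044*I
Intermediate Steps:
o(W) = -6 + W (o(W) = (-15 + 9) + W = -6 + W)
√(-3308 + o(U)) = √(-3308 + (-6 + 60)) = √(-3308 + 54) = √(-3254) = I*√3254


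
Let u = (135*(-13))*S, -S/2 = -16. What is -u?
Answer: 56160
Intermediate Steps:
S = 32 (S = -2*(-16) = 32)
u = -56160 (u = (135*(-13))*32 = -1755*32 = -56160)
-u = -1*(-56160) = 56160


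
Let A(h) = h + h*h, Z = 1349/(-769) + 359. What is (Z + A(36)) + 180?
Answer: 1437450/769 ≈ 1869.2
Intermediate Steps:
Z = 274722/769 (Z = 1349*(-1/769) + 359 = -1349/769 + 359 = 274722/769 ≈ 357.25)
A(h) = h + h²
(Z + A(36)) + 180 = (274722/769 + 36*(1 + 36)) + 180 = (274722/769 + 36*37) + 180 = (274722/769 + 1332) + 180 = 1299030/769 + 180 = 1437450/769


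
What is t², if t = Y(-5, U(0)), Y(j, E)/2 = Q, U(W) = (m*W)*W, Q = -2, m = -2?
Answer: 16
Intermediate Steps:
U(W) = -2*W² (U(W) = (-2*W)*W = -2*W²)
Y(j, E) = -4 (Y(j, E) = 2*(-2) = -4)
t = -4
t² = (-4)² = 16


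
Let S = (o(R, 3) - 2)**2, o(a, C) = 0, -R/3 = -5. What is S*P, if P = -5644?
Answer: -22576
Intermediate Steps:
R = 15 (R = -3*(-5) = 15)
S = 4 (S = (0 - 2)**2 = (-2)**2 = 4)
S*P = 4*(-5644) = -22576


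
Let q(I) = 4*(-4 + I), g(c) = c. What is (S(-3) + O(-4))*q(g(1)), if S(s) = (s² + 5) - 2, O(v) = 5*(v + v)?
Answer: 336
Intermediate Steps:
O(v) = 10*v (O(v) = 5*(2*v) = 10*v)
S(s) = 3 + s² (S(s) = (5 + s²) - 2 = 3 + s²)
q(I) = -16 + 4*I
(S(-3) + O(-4))*q(g(1)) = ((3 + (-3)²) + 10*(-4))*(-16 + 4*1) = ((3 + 9) - 40)*(-16 + 4) = (12 - 40)*(-12) = -28*(-12) = 336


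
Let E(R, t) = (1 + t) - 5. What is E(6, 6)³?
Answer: 8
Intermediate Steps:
E(R, t) = -4 + t
E(6, 6)³ = (-4 + 6)³ = 2³ = 8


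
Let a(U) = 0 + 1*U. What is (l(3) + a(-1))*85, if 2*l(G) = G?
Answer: 85/2 ≈ 42.500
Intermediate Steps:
a(U) = U (a(U) = 0 + U = U)
l(G) = G/2
(l(3) + a(-1))*85 = ((½)*3 - 1)*85 = (3/2 - 1)*85 = (½)*85 = 85/2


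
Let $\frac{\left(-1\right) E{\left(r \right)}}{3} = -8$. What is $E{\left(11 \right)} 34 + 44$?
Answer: $860$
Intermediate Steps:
$E{\left(r \right)} = 24$ ($E{\left(r \right)} = \left(-3\right) \left(-8\right) = 24$)
$E{\left(11 \right)} 34 + 44 = 24 \cdot 34 + 44 = 816 + 44 = 860$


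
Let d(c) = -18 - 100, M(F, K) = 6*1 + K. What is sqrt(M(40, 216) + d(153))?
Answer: 2*sqrt(26) ≈ 10.198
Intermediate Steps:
M(F, K) = 6 + K
d(c) = -118
sqrt(M(40, 216) + d(153)) = sqrt((6 + 216) - 118) = sqrt(222 - 118) = sqrt(104) = 2*sqrt(26)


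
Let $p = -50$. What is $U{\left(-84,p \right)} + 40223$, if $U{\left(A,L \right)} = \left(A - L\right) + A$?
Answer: $40105$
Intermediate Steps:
$U{\left(A,L \right)} = - L + 2 A$
$U{\left(-84,p \right)} + 40223 = \left(\left(-1\right) \left(-50\right) + 2 \left(-84\right)\right) + 40223 = \left(50 - 168\right) + 40223 = -118 + 40223 = 40105$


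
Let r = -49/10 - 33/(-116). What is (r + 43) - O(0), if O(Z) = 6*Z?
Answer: 22263/580 ≈ 38.384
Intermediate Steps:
r = -2677/580 (r = -49*⅒ - 33*(-1/116) = -49/10 + 33/116 = -2677/580 ≈ -4.6155)
(r + 43) - O(0) = (-2677/580 + 43) - 6*0 = 22263/580 - 1*0 = 22263/580 + 0 = 22263/580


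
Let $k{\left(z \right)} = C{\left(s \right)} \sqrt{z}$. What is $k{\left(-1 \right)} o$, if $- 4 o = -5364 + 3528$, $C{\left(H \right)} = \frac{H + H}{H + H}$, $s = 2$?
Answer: $459 i \approx 459.0 i$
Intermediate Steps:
$C{\left(H \right)} = 1$ ($C{\left(H \right)} = \frac{2 H}{2 H} = 2 H \frac{1}{2 H} = 1$)
$k{\left(z \right)} = \sqrt{z}$ ($k{\left(z \right)} = 1 \sqrt{z} = \sqrt{z}$)
$o = 459$ ($o = - \frac{-5364 + 3528}{4} = \left(- \frac{1}{4}\right) \left(-1836\right) = 459$)
$k{\left(-1 \right)} o = \sqrt{-1} \cdot 459 = i 459 = 459 i$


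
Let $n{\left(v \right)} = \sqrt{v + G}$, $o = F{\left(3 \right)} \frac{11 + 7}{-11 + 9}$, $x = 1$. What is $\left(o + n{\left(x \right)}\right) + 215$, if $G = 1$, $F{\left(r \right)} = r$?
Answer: $188 + \sqrt{2} \approx 189.41$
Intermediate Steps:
$o = -27$ ($o = 3 \frac{11 + 7}{-11 + 9} = 3 \frac{18}{-2} = 3 \cdot 18 \left(- \frac{1}{2}\right) = 3 \left(-9\right) = -27$)
$n{\left(v \right)} = \sqrt{1 + v}$ ($n{\left(v \right)} = \sqrt{v + 1} = \sqrt{1 + v}$)
$\left(o + n{\left(x \right)}\right) + 215 = \left(-27 + \sqrt{1 + 1}\right) + 215 = \left(-27 + \sqrt{2}\right) + 215 = 188 + \sqrt{2}$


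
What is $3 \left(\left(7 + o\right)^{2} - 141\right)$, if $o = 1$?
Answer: $-231$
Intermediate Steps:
$3 \left(\left(7 + o\right)^{2} - 141\right) = 3 \left(\left(7 + 1\right)^{2} - 141\right) = 3 \left(8^{2} - 141\right) = 3 \left(64 - 141\right) = 3 \left(-77\right) = -231$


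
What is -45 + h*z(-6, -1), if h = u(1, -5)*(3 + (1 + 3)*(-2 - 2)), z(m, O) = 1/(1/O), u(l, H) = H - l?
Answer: -123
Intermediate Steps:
z(m, O) = O
h = 78 (h = (-5 - 1*1)*(3 + (1 + 3)*(-2 - 2)) = (-5 - 1)*(3 + 4*(-4)) = -6*(3 - 16) = -6*(-13) = 78)
-45 + h*z(-6, -1) = -45 + 78*(-1) = -45 - 78 = -123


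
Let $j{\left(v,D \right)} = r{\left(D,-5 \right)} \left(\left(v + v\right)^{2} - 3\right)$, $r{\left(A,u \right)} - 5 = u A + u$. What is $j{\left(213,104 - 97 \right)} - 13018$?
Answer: $-6364573$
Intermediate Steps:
$r{\left(A,u \right)} = 5 + u + A u$ ($r{\left(A,u \right)} = 5 + \left(u A + u\right) = 5 + \left(A u + u\right) = 5 + \left(u + A u\right) = 5 + u + A u$)
$j{\left(v,D \right)} = - 5 D \left(-3 + 4 v^{2}\right)$ ($j{\left(v,D \right)} = \left(5 - 5 + D \left(-5\right)\right) \left(\left(v + v\right)^{2} - 3\right) = \left(5 - 5 - 5 D\right) \left(\left(2 v\right)^{2} - 3\right) = - 5 D \left(4 v^{2} - 3\right) = - 5 D \left(-3 + 4 v^{2}\right)$)
$j{\left(213,104 - 97 \right)} - 13018 = 5 \left(104 - 97\right) \left(3 - 4 \cdot 213^{2}\right) - 13018 = 5 \left(104 - 97\right) \left(3 - 181476\right) - 13018 = 5 \cdot 7 \left(3 - 181476\right) - 13018 = 5 \cdot 7 \left(-181473\right) - 13018 = -6351555 - 13018 = -6364573$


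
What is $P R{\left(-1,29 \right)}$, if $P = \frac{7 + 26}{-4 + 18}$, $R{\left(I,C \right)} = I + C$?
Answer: $66$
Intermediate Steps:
$R{\left(I,C \right)} = C + I$
$P = \frac{33}{14} \approx 2.3571$
$P R{\left(-1,29 \right)} = \frac{33 \left(29 - 1\right)}{14} = \frac{33}{14} \cdot 28 = 66$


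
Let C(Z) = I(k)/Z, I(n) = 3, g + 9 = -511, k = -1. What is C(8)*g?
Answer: -195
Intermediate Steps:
g = -520 (g = -9 - 511 = -520)
C(Z) = 3/Z
C(8)*g = (3/8)*(-520) = -195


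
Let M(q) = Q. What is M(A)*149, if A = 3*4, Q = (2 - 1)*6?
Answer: 894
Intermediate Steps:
Q = 6 (Q = 1*6 = 6)
A = 12
M(q) = 6
M(A)*149 = 6*149 = 894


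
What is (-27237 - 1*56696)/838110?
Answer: -83933/838110 ≈ -0.10015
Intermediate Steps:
(-27237 - 1*56696)/838110 = (-27237 - 56696)*(1/838110) = -83933*1/838110 = -83933/838110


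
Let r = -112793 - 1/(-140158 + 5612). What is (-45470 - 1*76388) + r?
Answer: -31571353445/134546 ≈ -2.3465e+5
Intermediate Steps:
r = -15175846977/134546 (r = -112793 - 1/(-134546) = -112793 - 1*(-1/134546) = -112793 + 1/134546 = -15175846977/134546 ≈ -1.1279e+5)
(-45470 - 1*76388) + r = (-45470 - 1*76388) - 15175846977/134546 = (-45470 - 76388) - 15175846977/134546 = -121858 - 15175846977/134546 = -31571353445/134546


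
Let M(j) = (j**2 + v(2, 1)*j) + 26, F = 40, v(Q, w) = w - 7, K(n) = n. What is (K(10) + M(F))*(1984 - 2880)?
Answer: -1250816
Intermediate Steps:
v(Q, w) = -7 + w
M(j) = 26 + j**2 - 6*j (M(j) = (j**2 + (-7 + 1)*j) + 26 = (j**2 - 6*j) + 26 = 26 + j**2 - 6*j)
(K(10) + M(F))*(1984 - 2880) = (10 + (26 + 40**2 - 6*40))*(1984 - 2880) = (10 + (26 + 1600 - 240))*(-896) = (10 + 1386)*(-896) = 1396*(-896) = -1250816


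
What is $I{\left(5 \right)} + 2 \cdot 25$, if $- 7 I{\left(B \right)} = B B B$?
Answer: $\frac{225}{7} \approx 32.143$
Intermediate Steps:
$I{\left(B \right)} = - \frac{B^{3}}{7}$ ($I{\left(B \right)} = - \frac{B B B}{7} = - \frac{B^{2} B}{7} = - \frac{B^{3}}{7}$)
$I{\left(5 \right)} + 2 \cdot 25 = - \frac{5^{3}}{7} + 2 \cdot 25 = \left(- \frac{1}{7}\right) 125 + 50 = - \frac{125}{7} + 50 = \frac{225}{7}$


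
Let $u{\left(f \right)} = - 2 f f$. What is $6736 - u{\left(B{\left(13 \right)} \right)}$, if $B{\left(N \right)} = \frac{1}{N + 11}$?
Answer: $\frac{1939969}{288} \approx 6736.0$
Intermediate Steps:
$B{\left(N \right)} = \frac{1}{11 + N}$
$u{\left(f \right)} = - 2 f^{2}$
$6736 - u{\left(B{\left(13 \right)} \right)} = 6736 - - 2 \left(\frac{1}{11 + 13}\right)^{2} = 6736 - - 2 \left(\frac{1}{24}\right)^{2} = 6736 - - \frac{2}{576} = 6736 - \left(-2\right) \frac{1}{576} = 6736 - - \frac{1}{288} = 6736 + \frac{1}{288} = \frac{1939969}{288}$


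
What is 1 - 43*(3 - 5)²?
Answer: -171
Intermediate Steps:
1 - 43*(3 - 5)² = 1 - 43*(-2)² = 1 - 43*4 = 1 - 172 = -171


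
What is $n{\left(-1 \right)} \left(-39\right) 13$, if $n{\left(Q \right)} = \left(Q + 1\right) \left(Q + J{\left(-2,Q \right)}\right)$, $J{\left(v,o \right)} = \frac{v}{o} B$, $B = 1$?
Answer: $0$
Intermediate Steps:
$J{\left(v,o \right)} = \frac{v}{o}$ ($J{\left(v,o \right)} = \frac{v}{o} 1 = \frac{v}{o}$)
$n{\left(Q \right)} = \left(1 + Q\right) \left(Q - \frac{2}{Q}\right)$ ($n{\left(Q \right)} = \left(Q + 1\right) \left(Q - \frac{2}{Q}\right) = \left(1 + Q\right) \left(Q - \frac{2}{Q}\right)$)
$n{\left(-1 \right)} \left(-39\right) 13 = \left(-2 - 1 + \left(-1\right)^{2} - \frac{2}{-1}\right) \left(-39\right) 13 = \left(-2 - 1 + 1 - -2\right) \left(-39\right) 13 = \left(-2 - 1 + 1 + 2\right) \left(-39\right) 13 = 0 \left(-39\right) 13 = 0 \cdot 13 = 0$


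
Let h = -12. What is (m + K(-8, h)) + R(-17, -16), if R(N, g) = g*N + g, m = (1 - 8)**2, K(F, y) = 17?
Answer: 322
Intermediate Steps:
m = 49 (m = (-7)**2 = 49)
R(N, g) = g + N*g (R(N, g) = N*g + g = g + N*g)
(m + K(-8, h)) + R(-17, -16) = (49 + 17) - 16*(1 - 17) = 66 - 16*(-16) = 66 + 256 = 322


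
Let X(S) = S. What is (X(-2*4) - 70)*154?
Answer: -12012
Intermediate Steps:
(X(-2*4) - 70)*154 = (-2*4 - 70)*154 = (-8 - 70)*154 = -78*154 = -12012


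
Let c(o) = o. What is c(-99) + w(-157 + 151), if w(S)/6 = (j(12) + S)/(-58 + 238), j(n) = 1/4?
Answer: -11903/120 ≈ -99.192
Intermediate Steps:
j(n) = ¼
w(S) = 1/120 + S/30 (w(S) = 6*((¼ + S)/(-58 + 238)) = 6*((¼ + S)/180) = 6*((¼ + S)*(1/180)) = 6*(1/720 + S/180) = 1/120 + S/30)
c(-99) + w(-157 + 151) = -99 + (1/120 + (-157 + 151)/30) = -99 + (1/120 + (1/30)*(-6)) = -99 + (1/120 - ⅕) = -99 - 23/120 = -11903/120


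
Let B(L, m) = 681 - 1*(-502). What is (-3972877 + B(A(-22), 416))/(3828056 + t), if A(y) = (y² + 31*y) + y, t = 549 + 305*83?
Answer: -661949/642320 ≈ -1.0306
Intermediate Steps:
t = 25864 (t = 549 + 25315 = 25864)
A(y) = y² + 32*y
B(L, m) = 1183 (B(L, m) = 681 + 502 = 1183)
(-3972877 + B(A(-22), 416))/(3828056 + t) = (-3972877 + 1183)/(3828056 + 25864) = -3971694/3853920 = -3971694*1/3853920 = -661949/642320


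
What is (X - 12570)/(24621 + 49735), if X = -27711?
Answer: -1389/2564 ≈ -0.54173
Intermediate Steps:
(X - 12570)/(24621 + 49735) = (-27711 - 12570)/(24621 + 49735) = -40281/74356 = -40281*1/74356 = -1389/2564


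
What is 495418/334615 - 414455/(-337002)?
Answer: 305639716661/112765924230 ≈ 2.7104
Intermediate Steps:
495418/334615 - 414455/(-337002) = 495418*(1/334615) - 414455*(-1/337002) = 495418/334615 + 414455/337002 = 305639716661/112765924230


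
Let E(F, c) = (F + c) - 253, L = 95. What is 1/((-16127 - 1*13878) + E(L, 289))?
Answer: -1/29874 ≈ -3.3474e-5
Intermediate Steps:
E(F, c) = -253 + F + c
1/((-16127 - 1*13878) + E(L, 289)) = 1/((-16127 - 1*13878) + (-253 + 95 + 289)) = 1/((-16127 - 13878) + 131) = 1/(-30005 + 131) = 1/(-29874) = -1/29874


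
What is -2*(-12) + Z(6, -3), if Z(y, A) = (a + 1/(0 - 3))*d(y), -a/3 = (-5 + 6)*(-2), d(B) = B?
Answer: 58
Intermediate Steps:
a = 6 (a = -3*(-5 + 6)*(-2) = -3*(-2) = 6)
Z(y, A) = 17*y/3 (Z(y, A) = (6 + 1/(0 - 3))*y = (6 + 1/(-3))*y = (6 - 1/3)*y = 17*y/3)
-2*(-12) + Z(6, -3) = -2*(-12) + (17/3)*6 = 24 + 34 = 58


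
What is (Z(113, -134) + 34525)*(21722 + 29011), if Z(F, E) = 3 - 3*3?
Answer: 1751252427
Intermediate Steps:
Z(F, E) = -6 (Z(F, E) = 3 - 9 = -6)
(Z(113, -134) + 34525)*(21722 + 29011) = (-6 + 34525)*(21722 + 29011) = 34519*50733 = 1751252427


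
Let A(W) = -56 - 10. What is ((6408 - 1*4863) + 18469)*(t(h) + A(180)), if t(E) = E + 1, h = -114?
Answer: -3582506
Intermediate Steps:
t(E) = 1 + E
A(W) = -66
((6408 - 1*4863) + 18469)*(t(h) + A(180)) = ((6408 - 1*4863) + 18469)*((1 - 114) - 66) = ((6408 - 4863) + 18469)*(-113 - 66) = (1545 + 18469)*(-179) = 20014*(-179) = -3582506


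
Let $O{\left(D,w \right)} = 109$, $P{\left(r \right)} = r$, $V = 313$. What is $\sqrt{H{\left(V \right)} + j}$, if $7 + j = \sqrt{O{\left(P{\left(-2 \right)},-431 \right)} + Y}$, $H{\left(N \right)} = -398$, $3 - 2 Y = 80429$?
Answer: $\sqrt{-405 + 6 i \sqrt{1114}} \approx 4.8377 + 20.698 i$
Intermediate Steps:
$Y = -40213$ ($Y = \frac{3}{2} - \frac{80429}{2} = -40213$)
$j = -7 + 6 i \sqrt{1114}$ ($j = -7 + \sqrt{109 - 40213} = -7 + \sqrt{-40104} = -7 + 6 i \sqrt{1114} \approx -7.0 + 200.26 i$)
$\sqrt{H{\left(V \right)} + j} = \sqrt{-398 - \left(7 - 6 i \sqrt{1114}\right)} = \sqrt{-405 + 6 i \sqrt{1114}}$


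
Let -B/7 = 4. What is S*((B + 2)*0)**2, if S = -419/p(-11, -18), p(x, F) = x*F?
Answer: 0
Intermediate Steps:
B = -28 (B = -7*4 = -28)
p(x, F) = F*x
S = -419/198 (S = -419/((-18*(-11))) = -419/198 ≈ -2.1162)
S*((B + 2)*0)**2 = -419*((-28 + 2)*0)**2/198 = -419*(-26*0)**2/198 = -419/198*0**2 = -419/198*0 = 0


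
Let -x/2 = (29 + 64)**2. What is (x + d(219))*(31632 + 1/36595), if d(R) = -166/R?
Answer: -4385382120569548/8014305 ≈ -5.4719e+8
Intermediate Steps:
x = -17298 (x = -2*(29 + 64)**2 = -2*93**2 = -2*8649 = -17298)
(x + d(219))*(31632 + 1/36595) = (-17298 - 166/219)*(31632 + 1/36595) = (-17298 - 166*1/219)*(31632 + 1/36595) = (-17298 - 166/219)*(1157573041/36595) = -3788428/219*1157573041/36595 = -4385382120569548/8014305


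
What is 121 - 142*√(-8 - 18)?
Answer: 121 - 142*I*√26 ≈ 121.0 - 724.06*I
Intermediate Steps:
121 - 142*√(-8 - 18) = 121 - 142*I*√26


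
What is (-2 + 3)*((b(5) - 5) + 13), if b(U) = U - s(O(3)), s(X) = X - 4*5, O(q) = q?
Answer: 30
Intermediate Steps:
s(X) = -20 + X (s(X) = X - 20 = -20 + X)
b(U) = 17 + U (b(U) = U - (-20 + 3) = U - 1*(-17) = U + 17 = 17 + U)
(-2 + 3)*((b(5) - 5) + 13) = (-2 + 3)*(((17 + 5) - 5) + 13) = 1*((22 - 1*5) + 13) = 1*((22 - 5) + 13) = 1*(17 + 13) = 1*30 = 30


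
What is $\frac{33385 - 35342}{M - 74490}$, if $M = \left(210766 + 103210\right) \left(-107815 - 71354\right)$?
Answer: $\frac{1957}{56254840434} \approx 3.4788 \cdot 10^{-8}$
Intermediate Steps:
$M = -56254765944$ ($M = 313976 \left(-179169\right) = -56254765944$)
$\frac{33385 - 35342}{M - 74490} = \frac{33385 - 35342}{-56254765944 - 74490} = - \frac{1957}{-56254840434} = \left(-1957\right) \left(- \frac{1}{56254840434}\right) = \frac{1957}{56254840434}$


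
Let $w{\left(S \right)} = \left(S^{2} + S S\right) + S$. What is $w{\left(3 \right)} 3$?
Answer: $63$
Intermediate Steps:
$w{\left(S \right)} = S + 2 S^{2}$ ($w{\left(S \right)} = \left(S^{2} + S^{2}\right) + S = 2 S^{2} + S = S + 2 S^{2}$)
$w{\left(3 \right)} 3 = 3 \left(1 + 2 \cdot 3\right) 3 = 3 \left(1 + 6\right) 3 = 3 \cdot 7 \cdot 3 = 21 \cdot 3 = 63$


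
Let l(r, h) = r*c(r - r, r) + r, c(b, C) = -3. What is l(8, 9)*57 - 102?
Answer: -1014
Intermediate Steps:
l(r, h) = -2*r (l(r, h) = r*(-3) + r = -3*r + r = -2*r)
l(8, 9)*57 - 102 = -2*8*57 - 102 = -16*57 - 102 = -912 - 102 = -1014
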